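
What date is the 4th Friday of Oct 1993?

Oct 1993 begins on a Friday, so the first Friday is Oct 1.
The 4th Friday is 3 weeks later: 1 + 21 = 22.

Oct 22, 1993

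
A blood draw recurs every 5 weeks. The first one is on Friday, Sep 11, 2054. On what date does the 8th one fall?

The 8th occurrence is 7 intervals after the first: 7 × 35 = 245 days after Sep 11, 2054.
Sep has 30 days — 19 days to the end of Sep leaves 226.
Oct has 31 days (195 left).
Nov has 30 days (165 left).
Dec has 31 days (134 left).
Jan has 31 days (103 left).
Feb has 28 days (75 left).
Mar has 31 days (44 left).
Apr has 30 days (14 left).
14 days into May → May 14, 2055.

May 14, 2055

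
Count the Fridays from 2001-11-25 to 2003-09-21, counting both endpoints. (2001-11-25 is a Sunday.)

2001-11-25 is a Sunday; the first Friday on or after it is 2001-11-30 (5 days later).
From 2001-11-30 to 2003-09-21: 31 + 365 + 264 = 660 days (rest of 2001, 2002, to 2003-09-21 in 2003).
660 ÷ 7 = 94 full weeks with remainder 2, so 94 more Fridays after the first → 95.

95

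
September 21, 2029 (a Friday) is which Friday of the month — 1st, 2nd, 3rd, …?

3rd

Day 21 falls in week ⌈21/7⌉ of the month.
Days 1–7 hold the 1st Friday, 8–14 the 2nd, 15–21 the 3rd, 22–28 the 4th, 29–31 the 5th.
21 is in the range for the 3rd.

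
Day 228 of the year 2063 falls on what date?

January has 31 days (228 − 31 = 197 remain).
February has 28 days (197 − 28 = 169 remain).
March has 31 days (169 − 31 = 138 remain).
April has 30 days (138 − 30 = 108 remain).
May has 31 days (108 − 31 = 77 remain).
June has 30 days (77 − 30 = 47 remain).
July has 31 days (47 − 31 = 16 remain).
16 into August → August 16.

2063-08-16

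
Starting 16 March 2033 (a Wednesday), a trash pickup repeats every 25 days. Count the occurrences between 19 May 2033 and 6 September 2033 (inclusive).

4

Occurrences land 25·i days after 16 March 2033 for i = 0, 1, 2, …
19 May 2033 is 64 days after the start; 64 ÷ 25 = 2 remainder 14; since the remainder is 14, round up to i = 3. First occurrence in the window: #4 on 30 May 2033 (3×25 = 75 days in).
6 September 2033 is 174 days after the start; 174 ÷ 25 = 6 remainder 24. Last occurrence in the window: #7 on 13 August 2033.
Occurrences #4 through #7: 4 in total.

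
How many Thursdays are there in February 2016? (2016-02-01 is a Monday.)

4

2016-02-01 is a Monday; the first Thursday on or after it is 2016-02-04 (3 days later).
From 2016-02-04 to 2016-02-29 is 29 − 4 = 25 days.
25 ÷ 7 = 3 full weeks with remainder 4, so 3 more Thursdays after the first → 4.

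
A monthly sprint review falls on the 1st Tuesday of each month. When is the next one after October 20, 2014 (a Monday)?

October 2014 starts on a Wednesday, so its 1st Tuesday is October 7, 2014 (6 days in).
That is not after October 20, 2014, so look at November 2014.
November 2014 starts on a Saturday, so its 1st Tuesday is November 4, 2014 (3 days in).

November 4, 2014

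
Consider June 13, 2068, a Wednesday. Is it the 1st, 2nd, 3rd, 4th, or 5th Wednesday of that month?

2nd

Day 13 falls in week ⌈13/7⌉ of the month.
Days 1–7 hold the 1st Wednesday, 8–14 the 2nd, 15–21 the 3rd, 22–28 the 4th, 29–31 the 5th.
13 is in the range for the 2nd.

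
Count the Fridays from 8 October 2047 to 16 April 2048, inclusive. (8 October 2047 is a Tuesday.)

27

8 October 2047 is a Tuesday; the first Friday on or after it is 11 October 2047 (3 days later).
From 11 October 2047 to 16 April 2048: 20 + 30 + 31 + 31 + 29 + 31 + 16 = 188 days (rest of October, November, December, January, February, March, April).
188 ÷ 7 = 26 full weeks with remainder 6, so 26 more Fridays after the first → 27.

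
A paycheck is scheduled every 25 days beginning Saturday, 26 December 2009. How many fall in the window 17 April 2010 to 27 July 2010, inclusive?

Occurrences land 25·i days after 26 December 2009 for i = 0, 1, 2, …
17 April 2010 is 112 days after the start; 112 ÷ 25 = 4 remainder 12; since the remainder is 12, round up to i = 5. First occurrence in the window: #6 on 30 April 2010 (5×25 = 125 days in).
27 July 2010 is 213 days after the start; 213 ÷ 25 = 8 remainder 13. Last occurrence in the window: #9 on 14 July 2010.
Occurrences #6 through #9: 4 in total.

4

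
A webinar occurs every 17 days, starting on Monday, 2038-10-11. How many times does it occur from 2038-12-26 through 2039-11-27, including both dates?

Occurrences land 17·i days after 2038-10-11 for i = 0, 1, 2, …
2038-12-26 is 76 days after the start; 76 ÷ 17 = 4 remainder 8; since the remainder is 8, round up to i = 5. First occurrence in the window: #6 on 2039-01-04 (5×17 = 85 days in).
2039-11-27 is 412 days after the start; 412 ÷ 17 = 24 remainder 4. Last occurrence in the window: #25 on 2039-11-23.
Occurrences #6 through #25: 20 in total.

20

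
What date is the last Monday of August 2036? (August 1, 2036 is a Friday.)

2036-08-25

August 2036 begins on a Friday, so the first Monday is August 4 (3 days later).
August 2036 has 31 days. Adding weeks: 4, 11, 18, 25 — the last one ≤ 31 is the 25th.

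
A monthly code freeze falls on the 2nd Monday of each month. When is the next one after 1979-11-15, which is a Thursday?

November 1979 starts on a Thursday; its first Monday is the 5th, so the 2nd Monday is the 12th — 1979-11-12.
That is not after 1979-11-15, so look at December 1979.
December 1979 starts on a Saturday; its first Monday is the 3rd, so the 2nd Monday is the 10th — 1979-12-10.

1979-12-10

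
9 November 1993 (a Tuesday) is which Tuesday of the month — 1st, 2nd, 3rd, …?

2nd

Day 9 falls in week ⌈9/7⌉ of the month.
Days 1–7 hold the 1st Tuesday, 8–14 the 2nd, 15–21 the 3rd, 22–28 the 4th, 29–31 the 5th.
9 is in the range for the 2nd.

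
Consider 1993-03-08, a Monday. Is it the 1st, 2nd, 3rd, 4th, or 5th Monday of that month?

Day 8 falls in week ⌈8/7⌉ of the month.
Days 1–7 hold the 1st Monday, 8–14 the 2nd, 15–21 the 3rd, 22–28 the 4th, 29–31 the 5th.
8 is in the range for the 2nd.

2nd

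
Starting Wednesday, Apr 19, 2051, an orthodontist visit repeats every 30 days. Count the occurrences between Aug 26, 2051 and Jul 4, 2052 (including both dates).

Occurrences land 30·i days after Apr 19, 2051 for i = 0, 1, 2, …
Aug 26, 2051 is 129 days after the start; 129 ÷ 30 = 4 remainder 9; since the remainder is 9, round up to i = 5. First occurrence in the window: #6 on Sep 16, 2051 (5×30 = 150 days in).
Jul 4, 2052 is 442 days after the start; 442 ÷ 30 = 14 remainder 22. Last occurrence in the window: #15 on Jun 12, 2052.
Occurrences #6 through #15: 10 in total.

10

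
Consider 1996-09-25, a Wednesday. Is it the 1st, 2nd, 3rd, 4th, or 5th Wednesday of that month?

Day 25 falls in week ⌈25/7⌉ of the month.
Days 1–7 hold the 1st Wednesday, 8–14 the 2nd, 15–21 the 3rd, 22–28 the 4th, 29–31 the 5th.
25 is in the range for the 4th.

4th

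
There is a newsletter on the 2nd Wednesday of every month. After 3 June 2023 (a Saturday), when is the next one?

June 2023 starts on a Thursday; its first Wednesday is the 7th, so the 2nd Wednesday is the 14th — 14 June 2023.
14 June 2023 is after 3 June 2023, so that is the next one.

14 June 2023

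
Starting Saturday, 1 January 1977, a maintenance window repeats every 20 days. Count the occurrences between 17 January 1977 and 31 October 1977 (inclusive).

15

Occurrences land 20·i days after 1 January 1977 for i = 0, 1, 2, …
17 January 1977 is 16 days after the start; 16 ÷ 20 = 0 remainder 16; since the remainder is 16, round up to i = 1. First occurrence in the window: #2 on 21 January 1977 (1×20 = 20 days in).
31 October 1977 is 303 days after the start; 303 ÷ 20 = 15 remainder 3. Last occurrence in the window: #16 on 28 October 1977.
Occurrences #2 through #16: 15 in total.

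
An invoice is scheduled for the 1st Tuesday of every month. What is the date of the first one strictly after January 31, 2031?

February 4, 2031

January 2031 starts on a Wednesday, so its 1st Tuesday is January 7, 2031 (6 days in).
That is not after January 31, 2031, so look at February 2031.
February 2031 starts on a Saturday, so its 1st Tuesday is February 4, 2031 (3 days in).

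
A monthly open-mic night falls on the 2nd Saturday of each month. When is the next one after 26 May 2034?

10 June 2034

May 2034 starts on a Monday; its first Saturday is the 6th, so the 2nd Saturday is the 13th — 13 May 2034.
That is not after 26 May 2034, so look at June 2034.
June 2034 starts on a Thursday; its first Saturday is the 3rd, so the 2nd Saturday is the 10th — 10 June 2034.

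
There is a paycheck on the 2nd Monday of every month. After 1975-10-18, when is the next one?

1975-11-10

October 1975 starts on a Wednesday; its first Monday is the 6th, so the 2nd Monday is the 13th — 1975-10-13.
That is not after 1975-10-18, so look at November 1975.
November 1975 starts on a Saturday; its first Monday is the 3rd, so the 2nd Monday is the 10th — 1975-11-10.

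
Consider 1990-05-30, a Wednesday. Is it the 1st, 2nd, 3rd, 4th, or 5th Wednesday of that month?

5th

Day 30 falls in week ⌈30/7⌉ of the month.
Days 1–7 hold the 1st Wednesday, 8–14 the 2nd, 15–21 the 3rd, 22–28 the 4th, 29–31 the 5th.
30 is in the range for the 5th.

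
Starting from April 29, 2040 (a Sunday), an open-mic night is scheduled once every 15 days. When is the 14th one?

November 10, 2040

The 14th occurrence is 13 intervals after the first: 13 × 15 = 195 days after April 29, 2040.
April has 30 days — 1 day to the end of April leaves 194.
May has 31 days (163 left).
June has 30 days (133 left).
July has 31 days (102 left).
August has 31 days (71 left).
September has 30 days (41 left).
October has 31 days (10 left).
10 days into November → November 10, 2040.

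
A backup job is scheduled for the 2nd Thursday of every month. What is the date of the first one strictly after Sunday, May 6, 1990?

May 10, 1990

May 1990 starts on a Tuesday; its first Thursday is the 3rd, so the 2nd Thursday is the 10th — May 10, 1990.
May 10, 1990 is after May 6, 1990, so that is the next one.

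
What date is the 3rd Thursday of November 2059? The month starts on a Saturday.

2059-11-20

November 2059 begins on a Saturday, so the first Thursday is November 6 (5 days later).
The 3rd Thursday is 2 weeks later: 6 + 14 = 20.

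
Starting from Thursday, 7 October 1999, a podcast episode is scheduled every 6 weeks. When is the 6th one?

The 6th occurrence is 5 intervals after the first: 5 × 42 = 210 days after 7 October 1999.
October has 31 days — 24 days to the end of October leaves 186.
November has 30 days (156 left).
December has 31 days (125 left).
January has 31 days (94 left).
February has 29 days (65 left).
March has 31 days (34 left).
April has 30 days (4 left).
4 days into May → 4 May 2000.

4 May 2000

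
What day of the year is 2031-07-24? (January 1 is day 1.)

Days in months before July: 31 + 28 + 31 + 30 + 31 + 30 = 181.
Plus 24 days into July → day 205.

205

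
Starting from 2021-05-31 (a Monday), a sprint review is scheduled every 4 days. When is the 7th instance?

2021-06-24

The 7th occurrence is 6 intervals after the first: 6 × 4 = 24 days after 2021-05-31.
May has 31 days — 0 days to the end of May leaves 24.
24 days into June → 2021-06-24.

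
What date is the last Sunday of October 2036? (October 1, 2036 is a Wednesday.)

2036-10-26

October 2036 begins on a Wednesday, so the first Sunday is October 5 (4 days later).
October 2036 has 31 days. Adding weeks: 5, 12, 19, 26 — the last one ≤ 31 is the 26th.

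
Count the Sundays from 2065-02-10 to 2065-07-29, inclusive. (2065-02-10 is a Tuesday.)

24

2065-02-10 is a Tuesday; the first Sunday on or after it is 2065-02-15 (5 days later).
From 2065-02-15 to 2065-07-29: 13 + 31 + 30 + 31 + 30 + 29 = 164 days (rest of February, March, April, May, June, July).
164 ÷ 7 = 23 full weeks with remainder 3, so 23 more Sundays after the first → 24.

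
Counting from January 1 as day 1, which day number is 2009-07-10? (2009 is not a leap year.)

Days in months before July: 31 + 28 + 31 + 30 + 31 + 30 = 181.
Plus 10 days into July → day 191.

191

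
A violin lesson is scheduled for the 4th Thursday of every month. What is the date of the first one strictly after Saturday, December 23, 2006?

December 2006 starts on a Friday; its first Thursday is the 7th, so the 4th Thursday is the 28th — December 28, 2006.
December 28, 2006 is after December 23, 2006, so that is the next one.

December 28, 2006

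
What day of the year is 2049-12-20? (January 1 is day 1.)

354

Days in months before December: 31 + 28 + 31 + 30 + 31 + 30 + 31 + 31 + 30 + 31 + 30 = 334.
Plus 20 days into December → day 354.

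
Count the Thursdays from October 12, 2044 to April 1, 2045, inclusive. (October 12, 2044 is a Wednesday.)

25

October 12, 2044 is a Wednesday; the first Thursday on or after it is October 13, 2044 (1 day later).
From October 13, 2044 to April 1, 2045: 18 + 30 + 31 + 31 + 28 + 31 + 1 = 170 days (rest of October, November, December, January, February, March, April).
170 ÷ 7 = 24 full weeks with remainder 2, so 24 more Thursdays after the first → 25.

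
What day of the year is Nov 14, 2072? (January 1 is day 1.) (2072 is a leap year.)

319

Days in months before Nov: 31 + 29 + 31 + 30 + 31 + 30 + 31 + 31 + 30 + 31 = 305.
Plus 14 days into Nov → day 319.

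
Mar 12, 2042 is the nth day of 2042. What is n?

Days in months before Mar: 31 + 28 = 59.
Plus 12 days into Mar → day 71.

71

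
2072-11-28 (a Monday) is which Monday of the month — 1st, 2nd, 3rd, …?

Day 28 falls in week ⌈28/7⌉ of the month.
Days 1–7 hold the 1st Monday, 8–14 the 2nd, 15–21 the 3rd, 22–28 the 4th, 29–31 the 5th.
28 is in the range for the 4th.

4th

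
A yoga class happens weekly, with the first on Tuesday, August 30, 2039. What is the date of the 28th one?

March 6, 2040

The 28th occurrence is 27 intervals after the first: 27 × 7 = 189 days after August 30, 2039.
August has 31 days — 1 day to the end of August leaves 188.
September has 30 days (158 left).
October has 31 days (127 left).
November has 30 days (97 left).
December has 31 days (66 left).
January has 31 days (35 left).
February has 29 days (6 left).
6 days into March → March 6, 2040.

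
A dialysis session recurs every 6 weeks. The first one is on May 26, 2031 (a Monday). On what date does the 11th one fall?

The 11th occurrence is 10 intervals after the first: 10 × 42 = 420 days after May 26, 2031.
May has 31 days — 5 days to the end of May leaves 415.
From end of May to end of 2031 is 214 days (201 left).
Jan has 31 days (170 left).
Feb has 29 days (141 left).
Mar has 31 days (110 left).
Apr has 30 days (80 left).
May has 31 days (49 left).
Jun has 30 days (19 left).
19 days into Jul → Jul 19, 2032.

Jul 19, 2032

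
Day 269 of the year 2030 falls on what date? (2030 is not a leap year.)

Sep 26, 2030

Jan has 31 days (269 − 31 = 238 remain).
Feb has 28 days (238 − 28 = 210 remain).
Mar has 31 days (210 − 31 = 179 remain).
Apr has 30 days (179 − 30 = 149 remain).
May has 31 days (149 − 31 = 118 remain).
Jun has 30 days (118 − 30 = 88 remain).
Jul has 31 days (88 − 31 = 57 remain).
Aug has 31 days (57 − 31 = 26 remain).
26 into Sep → Sep 26.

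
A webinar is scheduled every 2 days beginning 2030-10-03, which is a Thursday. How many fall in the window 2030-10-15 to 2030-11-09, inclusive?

13

Occurrences land 2·i days after 2030-10-03 for i = 0, 1, 2, …
2030-10-15 is 12 days after the start; 12 ÷ 2 = 6 remainder 0. First occurrence in the window: #7 on 2030-10-15 (6×2 = 12 days in).
2030-11-09 is 37 days after the start; 37 ÷ 2 = 18 remainder 1. Last occurrence in the window: #19 on 2030-11-08.
Occurrences #7 through #19: 13 in total.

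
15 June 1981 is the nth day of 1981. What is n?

166

Days in months before June: 31 + 28 + 31 + 30 + 31 = 151.
Plus 15 days into June → day 166.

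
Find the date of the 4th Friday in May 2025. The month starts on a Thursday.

May 2025 begins on a Thursday, so the first Friday is May 2 (1 day later).
The 4th Friday is 3 weeks later: 2 + 21 = 23.

2025-05-23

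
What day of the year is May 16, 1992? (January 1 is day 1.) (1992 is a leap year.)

Days in months before May: 31 + 29 + 31 + 30 = 121.
Plus 16 days into May → day 137.

137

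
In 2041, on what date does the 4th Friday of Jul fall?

Jul 2041 begins on a Monday, so the first Friday is Jul 5 (4 days later).
The 4th Friday is 3 weeks later: 5 + 21 = 26.

Jul 26, 2041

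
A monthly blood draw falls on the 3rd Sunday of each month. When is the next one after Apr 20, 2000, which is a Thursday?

Apr 2000 starts on a Saturday; its first Sunday is the 2nd, so the 3rd Sunday is the 16th — Apr 16, 2000.
That is not after Apr 20, 2000, so look at May 2000.
May 2000 starts on a Monday; its first Sunday is the 7th, so the 3rd Sunday is the 21st — May 21, 2000.

May 21, 2000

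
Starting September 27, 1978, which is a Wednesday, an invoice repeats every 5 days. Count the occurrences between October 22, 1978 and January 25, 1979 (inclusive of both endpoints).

20

Occurrences land 5·i days after September 27, 1978 for i = 0, 1, 2, …
October 22, 1978 is 25 days after the start; 25 ÷ 5 = 5 remainder 0. First occurrence in the window: #6 on October 22, 1978 (5×5 = 25 days in).
January 25, 1979 is 120 days after the start; 120 ÷ 5 = 24 remainder 0. Last occurrence in the window: #25 on January 25, 1979.
Occurrences #6 through #25: 20 in total.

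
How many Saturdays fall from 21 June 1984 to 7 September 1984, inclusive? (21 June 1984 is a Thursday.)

11

21 June 1984 is a Thursday; the first Saturday on or after it is 23 June 1984 (2 days later).
From 23 June 1984 to 7 September 1984: 7 + 31 + 31 + 7 = 76 days (rest of June, July, August, September).
76 ÷ 7 = 10 full weeks with remainder 6, so 10 more Saturdays after the first → 11.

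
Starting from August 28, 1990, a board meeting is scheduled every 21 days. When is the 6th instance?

The 6th occurrence is 5 intervals after the first: 5 × 21 = 105 days after August 28, 1990.
August has 31 days — 3 days to the end of August leaves 102.
September has 30 days (72 left).
October has 31 days (41 left).
November has 30 days (11 left).
11 days into December → December 11, 1990.

December 11, 1990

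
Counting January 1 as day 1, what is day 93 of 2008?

January has 31 days (93 − 31 = 62 remain).
February has 29 days (62 − 29 = 33 remain).
March has 31 days (33 − 31 = 2 remain).
2 into April → April 2.

April 2, 2008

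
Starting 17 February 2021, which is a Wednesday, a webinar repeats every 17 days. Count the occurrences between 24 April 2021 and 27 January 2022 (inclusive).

17

Occurrences land 17·i days after 17 February 2021 for i = 0, 1, 2, …
24 April 2021 is 66 days after the start; 66 ÷ 17 = 3 remainder 15; since the remainder is 15, round up to i = 4. First occurrence in the window: #5 on 26 April 2021 (4×17 = 68 days in).
27 January 2022 is 344 days after the start; 344 ÷ 17 = 20 remainder 4. Last occurrence in the window: #21 on 23 January 2022.
Occurrences #5 through #21: 17 in total.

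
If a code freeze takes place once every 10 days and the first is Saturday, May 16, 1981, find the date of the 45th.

The 45th occurrence is 44 intervals after the first: 44 × 10 = 440 days after May 16, 1981.
May has 31 days — 15 days to the end of May leaves 425.
From end of May to end of 1981 is 214 days (211 left).
January has 31 days (180 left).
February has 28 days (152 left).
March has 31 days (121 left).
April has 30 days (91 left).
May has 31 days (60 left).
June has 30 days (30 left).
30 days into July → July 30, 1982.

July 30, 1982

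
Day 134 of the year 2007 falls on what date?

May 14, 2007

Jan has 31 days (134 − 31 = 103 remain).
Feb has 28 days (103 − 28 = 75 remain).
Mar has 31 days (75 − 31 = 44 remain).
Apr has 30 days (44 − 30 = 14 remain).
14 into May → May 14.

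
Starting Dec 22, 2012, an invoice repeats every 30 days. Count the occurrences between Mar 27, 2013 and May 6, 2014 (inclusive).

13

Occurrences land 30·i days after Dec 22, 2012 for i = 0, 1, 2, …
Mar 27, 2013 is 95 days after the start; 95 ÷ 30 = 3 remainder 5; since the remainder is 5, round up to i = 4. First occurrence in the window: #5 on Apr 21, 2013 (4×30 = 120 days in).
May 6, 2014 is 500 days after the start; 500 ÷ 30 = 16 remainder 20. Last occurrence in the window: #17 on Apr 16, 2014.
Occurrences #5 through #17: 13 in total.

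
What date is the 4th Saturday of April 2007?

2007-04-28

The first Saturday of April 2007 is April 7.
The 4th Saturday is 3 weeks later: 7 + 21 = 28.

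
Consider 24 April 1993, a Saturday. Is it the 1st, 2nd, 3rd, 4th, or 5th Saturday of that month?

4th

Day 24 falls in week ⌈24/7⌉ of the month.
Days 1–7 hold the 1st Saturday, 8–14 the 2nd, 15–21 the 3rd, 22–28 the 4th, 29–31 the 5th.
24 is in the range for the 4th.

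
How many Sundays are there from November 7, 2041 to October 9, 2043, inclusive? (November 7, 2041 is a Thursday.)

100

November 7, 2041 is a Thursday; the first Sunday on or after it is November 10, 2041 (3 days later).
From November 10, 2041 to October 9, 2043: 51 + 365 + 282 = 698 days (rest of 2041, 2042, to October 9, 2043 in 2043).
698 ÷ 7 = 99 full weeks with remainder 5, so 99 more Sundays after the first → 100.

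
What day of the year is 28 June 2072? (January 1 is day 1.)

180

Days in months before June: 31 + 29 + 31 + 30 + 31 = 152.
Plus 28 days into June → day 180.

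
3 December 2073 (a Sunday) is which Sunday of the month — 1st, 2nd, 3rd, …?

1st

Day 3 falls in week ⌈3/7⌉ of the month.
Days 1–7 hold the 1st Sunday, 8–14 the 2nd, 15–21 the 3rd, 22–28 the 4th, 29–31 the 5th.
3 is in the range for the 1st.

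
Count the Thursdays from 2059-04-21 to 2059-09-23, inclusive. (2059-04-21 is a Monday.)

22

2059-04-21 is a Monday; the first Thursday on or after it is 2059-04-24 (3 days later).
From 2059-04-24 to 2059-09-23: 6 + 31 + 30 + 31 + 31 + 23 = 152 days (rest of April, May, June, July, August, September).
152 ÷ 7 = 21 full weeks with remainder 5, so 21 more Thursdays after the first → 22.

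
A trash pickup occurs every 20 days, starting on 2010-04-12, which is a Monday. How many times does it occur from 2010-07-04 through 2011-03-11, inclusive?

12

Occurrences land 20·i days after 2010-04-12 for i = 0, 1, 2, …
2010-07-04 is 83 days after the start; 83 ÷ 20 = 4 remainder 3; since the remainder is 3, round up to i = 5. First occurrence in the window: #6 on 2010-07-21 (5×20 = 100 days in).
2011-03-11 is 333 days after the start; 333 ÷ 20 = 16 remainder 13. Last occurrence in the window: #17 on 2011-02-26.
Occurrences #6 through #17: 12 in total.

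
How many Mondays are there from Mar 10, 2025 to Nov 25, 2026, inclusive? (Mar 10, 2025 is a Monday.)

Mar 10, 2025 is a Monday; the first Monday on or after it is Mar 10, 2025.
From Mar 10, 2025 to Nov 25, 2026: 296 + 329 = 625 days (rest of 2025, to Nov 25, 2026 in 2026).
625 ÷ 7 = 89 full weeks with remainder 2, so 89 more Mondays after the first → 90.

90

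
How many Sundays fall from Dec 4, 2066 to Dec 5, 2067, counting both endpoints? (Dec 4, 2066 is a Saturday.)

53

Dec 4, 2066 is a Saturday; the first Sunday on or after it is Dec 5, 2066 (1 day later).
From Dec 5, 2066 to Dec 5, 2067: 26 + 339 = 365 days (rest of 2066, to Dec 5, 2067 in 2067).
365 ÷ 7 = 52 full weeks with remainder 1, so 52 more Sundays after the first → 53.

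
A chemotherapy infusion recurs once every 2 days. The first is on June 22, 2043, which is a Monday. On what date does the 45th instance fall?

September 18, 2043

The 45th occurrence is 44 intervals after the first: 44 × 2 = 88 days after June 22, 2043.
June has 30 days — 8 days to the end of June leaves 80.
July has 31 days (49 left).
August has 31 days (18 left).
18 days into September → September 18, 2043.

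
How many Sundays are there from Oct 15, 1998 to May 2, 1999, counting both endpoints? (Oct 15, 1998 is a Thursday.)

29

Oct 15, 1998 is a Thursday; the first Sunday on or after it is Oct 18, 1998 (3 days later).
From Oct 18, 1998 to May 2, 1999: 13 + 30 + 31 + 31 + 28 + 31 + 30 + 2 = 196 days (rest of Oct, Nov, Dec, Jan, Feb, Mar, Apr, May).
196 ÷ 7 = 28 full weeks with remainder 0, so 28 more Sundays after the first → 29.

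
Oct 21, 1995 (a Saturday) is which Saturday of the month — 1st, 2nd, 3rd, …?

Day 21 falls in week ⌈21/7⌉ of the month.
Days 1–7 hold the 1st Saturday, 8–14 the 2nd, 15–21 the 3rd, 22–28 the 4th, 29–31 the 5th.
21 is in the range for the 3rd.

3rd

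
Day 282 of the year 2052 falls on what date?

January has 31 days (282 − 31 = 251 remain).
February has 29 days (251 − 29 = 222 remain).
March has 31 days (222 − 31 = 191 remain).
April has 30 days (191 − 30 = 161 remain).
May has 31 days (161 − 31 = 130 remain).
June has 30 days (130 − 30 = 100 remain).
July has 31 days (100 − 31 = 69 remain).
August has 31 days (69 − 31 = 38 remain).
September has 30 days (38 − 30 = 8 remain).
8 into October → October 8.

8 October 2052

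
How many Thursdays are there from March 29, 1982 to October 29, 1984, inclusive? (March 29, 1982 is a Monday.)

135

March 29, 1982 is a Monday; the first Thursday on or after it is April 1, 1982 (3 days later).
From April 1, 1982 to October 29, 1984: 274 + 365 + 303 = 942 days (rest of 1982, 1983, to October 29, 1984 in 1984).
942 ÷ 7 = 134 full weeks with remainder 4, so 134 more Thursdays after the first → 135.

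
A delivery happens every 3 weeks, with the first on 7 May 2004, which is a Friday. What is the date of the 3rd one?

The 3rd occurrence is 2 intervals after the first: 2 × 21 = 42 days after 7 May 2004.
May has 31 days — 24 days to the end of May leaves 18.
18 days into June → 18 June 2004.

18 June 2004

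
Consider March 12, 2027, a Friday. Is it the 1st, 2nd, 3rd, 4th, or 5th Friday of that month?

2nd

Day 12 falls in week ⌈12/7⌉ of the month.
Days 1–7 hold the 1st Friday, 8–14 the 2nd, 15–21 the 3rd, 22–28 the 4th, 29–31 the 5th.
12 is in the range for the 2nd.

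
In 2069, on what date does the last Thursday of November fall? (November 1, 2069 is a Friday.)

28 November 2069

November 2069 begins on a Friday, so the first Thursday is November 7 (6 days later).
November 2069 has 30 days. Adding weeks: 7, 14, 21, 28 — the last one ≤ 30 is the 28th.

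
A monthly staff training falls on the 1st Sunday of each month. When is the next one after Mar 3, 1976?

Mar 7, 1976

Mar 1976 starts on a Monday, so its 1st Sunday is Mar 7, 1976 (6 days in).
Mar 7, 1976 is after Mar 3, 1976, so that is the next one.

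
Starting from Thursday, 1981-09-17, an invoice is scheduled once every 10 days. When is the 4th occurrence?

The 4th occurrence is 3 intervals after the first: 3 × 10 = 30 days after 1981-09-17.
September has 30 days — 13 days to the end of September leaves 17.
17 days into October → 1981-10-17.

1981-10-17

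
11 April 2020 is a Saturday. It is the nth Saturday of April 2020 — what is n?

2nd

Day 11 falls in week ⌈11/7⌉ of the month.
Days 1–7 hold the 1st Saturday, 8–14 the 2nd, 15–21 the 3rd, 22–28 the 4th, 29–31 the 5th.
11 is in the range for the 2nd.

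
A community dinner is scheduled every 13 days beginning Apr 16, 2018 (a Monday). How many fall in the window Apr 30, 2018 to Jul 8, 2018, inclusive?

5

Occurrences land 13·i days after Apr 16, 2018 for i = 0, 1, 2, …
Apr 30, 2018 is 14 days after the start; 14 ÷ 13 = 1 remainder 1; since the remainder is 1, round up to i = 2. First occurrence in the window: #3 on May 12, 2018 (2×13 = 26 days in).
Jul 8, 2018 is 83 days after the start; 83 ÷ 13 = 6 remainder 5. Last occurrence in the window: #7 on Jul 3, 2018.
Occurrences #3 through #7: 5 in total.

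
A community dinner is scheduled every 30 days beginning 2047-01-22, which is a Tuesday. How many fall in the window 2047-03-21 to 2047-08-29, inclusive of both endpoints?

6

Occurrences land 30·i days after 2047-01-22 for i = 0, 1, 2, …
2047-03-21 is 58 days after the start; 58 ÷ 30 = 1 remainder 28; since the remainder is 28, round up to i = 2. First occurrence in the window: #3 on 2047-03-23 (2×30 = 60 days in).
2047-08-29 is 219 days after the start; 219 ÷ 30 = 7 remainder 9. Last occurrence in the window: #8 on 2047-08-20.
Occurrences #3 through #8: 6 in total.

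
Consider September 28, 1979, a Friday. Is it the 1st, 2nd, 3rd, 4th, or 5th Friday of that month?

4th

Day 28 falls in week ⌈28/7⌉ of the month.
Days 1–7 hold the 1st Friday, 8–14 the 2nd, 15–21 the 3rd, 22–28 the 4th, 29–31 the 5th.
28 is in the range for the 4th.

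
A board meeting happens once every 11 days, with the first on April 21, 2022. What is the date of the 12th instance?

The 12th occurrence is 11 intervals after the first: 11 × 11 = 121 days after April 21, 2022.
April has 30 days — 9 days to the end of April leaves 112.
May has 31 days (81 left).
June has 30 days (51 left).
July has 31 days (20 left).
20 days into August → August 20, 2022.

August 20, 2022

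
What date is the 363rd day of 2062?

December 29, 2062

January has 31 days (363 − 31 = 332 remain).
February has 28 days (332 − 28 = 304 remain).
March has 31 days (304 − 31 = 273 remain).
April has 30 days (273 − 30 = 243 remain).
May has 31 days (243 − 31 = 212 remain).
June has 30 days (212 − 30 = 182 remain).
July has 31 days (182 − 31 = 151 remain).
August has 31 days (151 − 31 = 120 remain).
September has 30 days (120 − 30 = 90 remain).
October has 31 days (90 − 31 = 59 remain).
November has 30 days (59 − 30 = 29 remain).
29 into December → December 29.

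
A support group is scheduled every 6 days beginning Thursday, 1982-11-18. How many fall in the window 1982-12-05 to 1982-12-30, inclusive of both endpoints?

Occurrences land 6·i days after 1982-11-18 for i = 0, 1, 2, …
1982-12-05 is 17 days after the start; 17 ÷ 6 = 2 remainder 5; since the remainder is 5, round up to i = 3. First occurrence in the window: #4 on 1982-12-06 (3×6 = 18 days in).
1982-12-30 is 42 days after the start; 42 ÷ 6 = 7 remainder 0. Last occurrence in the window: #8 on 1982-12-30.
Occurrences #4 through #8: 5 in total.

5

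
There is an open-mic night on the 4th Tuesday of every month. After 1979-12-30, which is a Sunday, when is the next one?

December 1979 starts on a Saturday; its first Tuesday is the 4th, so the 4th Tuesday is the 25th — 1979-12-25.
That is not after 1979-12-30, so look at January 1980.
January 1980 starts on a Tuesday; its first Tuesday is the 1st, so the 4th Tuesday is the 22nd — 1980-01-22.

1980-01-22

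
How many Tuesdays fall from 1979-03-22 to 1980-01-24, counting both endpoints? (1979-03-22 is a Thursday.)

1979-03-22 is a Thursday; the first Tuesday on or after it is 1979-03-27 (5 days later).
From 1979-03-27 to 1980-01-24: 4 + 30 + 31 + 30 + 31 + 31 + 30 + 31 + 30 + 31 + 24 = 303 days (rest of March, April, May, June, July, August, September, October, November, December, January).
303 ÷ 7 = 43 full weeks with remainder 2, so 43 more Tuesdays after the first → 44.

44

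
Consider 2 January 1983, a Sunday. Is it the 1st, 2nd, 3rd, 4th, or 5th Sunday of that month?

1st

Day 2 falls in week ⌈2/7⌉ of the month.
Days 1–7 hold the 1st Sunday, 8–14 the 2nd, 15–21 the 3rd, 22–28 the 4th, 29–31 the 5th.
2 is in the range for the 1st.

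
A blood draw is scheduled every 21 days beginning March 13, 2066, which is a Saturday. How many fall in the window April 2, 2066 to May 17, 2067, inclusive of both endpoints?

20

Occurrences land 21·i days after March 13, 2066 for i = 0, 1, 2, …
April 2, 2066 is 20 days after the start; 20 ÷ 21 = 0 remainder 20; since the remainder is 20, round up to i = 1. First occurrence in the window: #2 on April 3, 2066 (1×21 = 21 days in).
May 17, 2067 is 430 days after the start; 430 ÷ 21 = 20 remainder 10. Last occurrence in the window: #21 on May 7, 2067.
Occurrences #2 through #21: 20 in total.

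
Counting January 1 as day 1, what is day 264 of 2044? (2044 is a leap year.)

20 September 2044

January has 31 days (264 − 31 = 233 remain).
February has 29 days (233 − 29 = 204 remain).
March has 31 days (204 − 31 = 173 remain).
April has 30 days (173 − 30 = 143 remain).
May has 31 days (143 − 31 = 112 remain).
June has 30 days (112 − 30 = 82 remain).
July has 31 days (82 − 31 = 51 remain).
August has 31 days (51 − 31 = 20 remain).
20 into September → September 20.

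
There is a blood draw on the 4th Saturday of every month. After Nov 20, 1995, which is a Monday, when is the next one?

Nov 25, 1995

Nov 1995 starts on a Wednesday; its first Saturday is the 4th, so the 4th Saturday is the 25th — Nov 25, 1995.
Nov 25, 1995 is after Nov 20, 1995, so that is the next one.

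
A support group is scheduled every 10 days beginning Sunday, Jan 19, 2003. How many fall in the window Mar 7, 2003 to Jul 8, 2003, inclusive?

Occurrences land 10·i days after Jan 19, 2003 for i = 0, 1, 2, …
Mar 7, 2003 is 47 days after the start; 47 ÷ 10 = 4 remainder 7; since the remainder is 7, round up to i = 5. First occurrence in the window: #6 on Mar 10, 2003 (5×10 = 50 days in).
Jul 8, 2003 is 170 days after the start; 170 ÷ 10 = 17 remainder 0. Last occurrence in the window: #18 on Jul 8, 2003.
Occurrences #6 through #18: 13 in total.

13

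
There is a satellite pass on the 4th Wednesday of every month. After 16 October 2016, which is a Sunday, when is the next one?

October 2016 starts on a Saturday; its first Wednesday is the 5th, so the 4th Wednesday is the 26th — 26 October 2016.
26 October 2016 is after 16 October 2016, so that is the next one.

26 October 2016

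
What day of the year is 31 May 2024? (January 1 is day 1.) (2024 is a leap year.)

Days in months before May: 31 + 29 + 31 + 30 = 121.
Plus 31 days into May → day 152.

152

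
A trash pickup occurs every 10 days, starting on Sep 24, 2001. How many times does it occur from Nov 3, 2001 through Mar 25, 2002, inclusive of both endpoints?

15

Occurrences land 10·i days after Sep 24, 2001 for i = 0, 1, 2, …
Nov 3, 2001 is 40 days after the start; 40 ÷ 10 = 4 remainder 0. First occurrence in the window: #5 on Nov 3, 2001 (4×10 = 40 days in).
Mar 25, 2002 is 182 days after the start; 182 ÷ 10 = 18 remainder 2. Last occurrence in the window: #19 on Mar 23, 2002.
Occurrences #5 through #19: 15 in total.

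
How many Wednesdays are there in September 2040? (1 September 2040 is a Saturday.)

1 September 2040 is a Saturday; the first Wednesday on or after it is 5 September 2040 (4 days later).
From 5 September 2040 to 30 September 2040 is 30 − 5 = 25 days.
25 ÷ 7 = 3 full weeks with remainder 4, so 3 more Wednesdays after the first → 4.

4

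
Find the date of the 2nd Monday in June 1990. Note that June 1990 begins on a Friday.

June 1990 begins on a Friday, so the first Monday is June 4 (3 days later).
The 2nd Monday is 1 weeks later: 4 + 7 = 11.

June 11, 1990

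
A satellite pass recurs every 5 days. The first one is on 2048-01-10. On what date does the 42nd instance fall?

The 42nd occurrence is 41 intervals after the first: 41 × 5 = 205 days after 2048-01-10.
January has 31 days — 21 days to the end of January leaves 184.
February has 29 days (155 left).
March has 31 days (124 left).
April has 30 days (94 left).
May has 31 days (63 left).
June has 30 days (33 left).
July has 31 days (2 left).
2 days into August → 2048-08-02.

2048-08-02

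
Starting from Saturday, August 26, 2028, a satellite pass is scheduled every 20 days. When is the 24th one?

November 29, 2029

The 24th occurrence is 23 intervals after the first: 23 × 20 = 460 days after August 26, 2028.
August has 31 days — 5 days to the end of August leaves 455.
From end of August to end of 2028 is 122 days (333 left).
January has 31 days (302 left).
February has 28 days (274 left).
March has 31 days (243 left).
April has 30 days (213 left).
May has 31 days (182 left).
June has 30 days (152 left).
July has 31 days (121 left).
August has 31 days (90 left).
September has 30 days (60 left).
October has 31 days (29 left).
29 days into November → November 29, 2029.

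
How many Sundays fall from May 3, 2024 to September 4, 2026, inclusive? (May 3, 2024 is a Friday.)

May 3, 2024 is a Friday; the first Sunday on or after it is May 5, 2024 (2 days later).
From May 5, 2024 to September 4, 2026: 240 + 365 + 247 = 852 days (rest of 2024, 2025, to September 4, 2026 in 2026).
852 ÷ 7 = 121 full weeks with remainder 5, so 121 more Sundays after the first → 122.

122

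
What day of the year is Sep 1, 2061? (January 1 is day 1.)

Days in months before Sep: 31 + 28 + 31 + 30 + 31 + 30 + 31 + 31 = 243.
Plus 1 day into Sep → day 244.

244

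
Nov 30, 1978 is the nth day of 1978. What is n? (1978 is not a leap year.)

334

Days in months before Nov: 31 + 28 + 31 + 30 + 31 + 30 + 31 + 31 + 30 + 31 = 304.
Plus 30 days into Nov → day 334.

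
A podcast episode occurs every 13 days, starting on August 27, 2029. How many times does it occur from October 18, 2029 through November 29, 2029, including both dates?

4

Occurrences land 13·i days after August 27, 2029 for i = 0, 1, 2, …
October 18, 2029 is 52 days after the start; 52 ÷ 13 = 4 remainder 0. First occurrence in the window: #5 on October 18, 2029 (4×13 = 52 days in).
November 29, 2029 is 94 days after the start; 94 ÷ 13 = 7 remainder 3. Last occurrence in the window: #8 on November 26, 2029.
Occurrences #5 through #8: 4 in total.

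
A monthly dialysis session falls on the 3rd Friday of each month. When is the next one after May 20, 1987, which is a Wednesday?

May 1987 starts on a Friday; its first Friday is the 1st, so the 3rd Friday is the 15th — May 15, 1987.
That is not after May 20, 1987, so look at June 1987.
June 1987 starts on a Monday; its first Friday is the 5th, so the 3rd Friday is the 19th — June 19, 1987.

June 19, 1987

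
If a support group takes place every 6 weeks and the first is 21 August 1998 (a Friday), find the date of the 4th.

25 December 1998

The 4th occurrence is 3 intervals after the first: 3 × 42 = 126 days after 21 August 1998.
August has 31 days — 10 days to the end of August leaves 116.
September has 30 days (86 left).
October has 31 days (55 left).
November has 30 days (25 left).
25 days into December → 25 December 1998.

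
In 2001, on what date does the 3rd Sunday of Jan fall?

Jan 2001 begins on a Monday, so the first Sunday is Jan 7 (6 days later).
The 3rd Sunday is 2 weeks later: 7 + 14 = 21.

Jan 21, 2001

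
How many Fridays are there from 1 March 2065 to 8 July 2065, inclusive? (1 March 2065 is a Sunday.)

1 March 2065 is a Sunday; the first Friday on or after it is 6 March 2065 (5 days later).
From 6 March 2065 to 8 July 2065: 25 + 30 + 31 + 30 + 8 = 124 days (rest of March, April, May, June, July).
124 ÷ 7 = 17 full weeks with remainder 5, so 17 more Fridays after the first → 18.

18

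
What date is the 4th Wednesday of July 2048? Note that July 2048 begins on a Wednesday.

July 2048 begins on a Wednesday, so the first Wednesday is July 1.
The 4th Wednesday is 3 weeks later: 1 + 21 = 22.

22 July 2048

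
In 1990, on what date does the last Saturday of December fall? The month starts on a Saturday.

December 1990 begins on a Saturday, so the first Saturday is December 1.
December 1990 has 31 days. Adding weeks: 1, 8, 15, 22, 29 — the last one ≤ 31 is the 29th.

29 December 1990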